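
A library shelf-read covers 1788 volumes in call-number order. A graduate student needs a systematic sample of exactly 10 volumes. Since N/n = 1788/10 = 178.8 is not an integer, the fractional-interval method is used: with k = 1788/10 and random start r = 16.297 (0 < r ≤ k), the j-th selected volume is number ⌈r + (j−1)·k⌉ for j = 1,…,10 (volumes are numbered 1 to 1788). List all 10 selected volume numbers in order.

j=1: r + 0k = 16.297 → ⌈·⌉ = 17
j=2: r + 1k = 195.097 → ⌈·⌉ = 196
j=3: r + 2k = 373.897 → ⌈·⌉ = 374
j=4: r + 3k = 552.697 → ⌈·⌉ = 553
j=5: r + 4k = 731.497 → ⌈·⌉ = 732
j=6: r + 5k = 910.297 → ⌈·⌉ = 911
j=7: r + 6k = 1089.097 → ⌈·⌉ = 1090
j=8: r + 7k = 1267.897 → ⌈·⌉ = 1268
j=9: r + 8k = 1446.697 → ⌈·⌉ = 1447
j=10: r + 9k = 1625.497 → ⌈·⌉ = 1626

17, 196, 374, 553, 732, 911, 1090, 1268, 1447, 1626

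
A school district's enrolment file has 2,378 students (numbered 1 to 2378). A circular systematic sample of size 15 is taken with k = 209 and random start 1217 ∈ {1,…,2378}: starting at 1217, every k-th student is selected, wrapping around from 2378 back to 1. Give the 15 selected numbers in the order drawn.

Selection 1: 1217
Selection 2: 1217 + 209 = 1426
Selection 3: 1426 + 209 = 1635
Selection 4: 1635 + 209 = 1844
Selection 5: 1844 + 209 = 2053
Selection 6: 2053 + 209 = 2262
Selection 7: 2262 + 209 = 2471 → 2471 − 2378 = 93
Selection 8: 93 + 209 = 302
Selection 9: 302 + 209 = 511
Selection 10: 511 + 209 = 720
Selection 11: 720 + 209 = 929
Selection 12: 929 + 209 = 1138
Selection 13: 1138 + 209 = 1347
Selection 14: 1347 + 209 = 1556
Selection 15: 1556 + 209 = 1765

1217, 1426, 1635, 1844, 2053, 2262, 93, 302, 511, 720, 929, 1138, 1347, 1556, 1765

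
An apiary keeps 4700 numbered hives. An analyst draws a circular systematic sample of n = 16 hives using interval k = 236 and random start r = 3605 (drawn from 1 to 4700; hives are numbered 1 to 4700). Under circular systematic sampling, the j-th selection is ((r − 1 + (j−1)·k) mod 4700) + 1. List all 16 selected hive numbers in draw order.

3605, 3841, 4077, 4313, 4549, 85, 321, 557, 793, 1029, 1265, 1501, 1737, 1973, 2209, 2445

Selection 1: 3605
Selection 2: 3605 + 236 = 3841
Selection 3: 3841 + 236 = 4077
Selection 4: 4077 + 236 = 4313
Selection 5: 4313 + 236 = 4549
Selection 6: 4549 + 236 = 4785 → 4785 − 4700 = 85
Selection 7: 85 + 236 = 321
Selection 8: 321 + 236 = 557
Selection 9: 557 + 236 = 793
Selection 10: 793 + 236 = 1029
Selection 11: 1029 + 236 = 1265
Selection 12: 1265 + 236 = 1501
Selection 13: 1501 + 236 = 1737
Selection 14: 1737 + 236 = 1973
Selection 15: 1973 + 236 = 2209
Selection 16: 2209 + 236 = 2445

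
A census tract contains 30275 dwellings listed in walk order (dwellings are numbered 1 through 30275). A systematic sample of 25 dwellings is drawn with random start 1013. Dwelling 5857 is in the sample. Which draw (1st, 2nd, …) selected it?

k = 30275/25 = 1211
position = (5857 − 1013)/1211 + 1 = 4844/1211 + 1 = 4 + 1 = 5

5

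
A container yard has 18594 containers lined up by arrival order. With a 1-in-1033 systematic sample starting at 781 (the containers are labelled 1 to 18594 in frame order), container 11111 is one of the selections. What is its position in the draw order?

11

k = 1033
position = (11111 − 781)/1033 + 1 = 10330/1033 + 1 = 10 + 1 = 11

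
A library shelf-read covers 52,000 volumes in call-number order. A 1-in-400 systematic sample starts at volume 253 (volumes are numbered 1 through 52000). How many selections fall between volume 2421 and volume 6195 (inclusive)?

9

k = 400
First selection ≥ 2421: 253 + ⌈(2421−253)/400⌉·400 = 253 + 6×400 = 2653
Last selection ≤ 6195: 253 + ⌊(6195−253)/400⌋·400 = 253 + 14×400 = 5853
Count = 14 − 6 + 1 = 9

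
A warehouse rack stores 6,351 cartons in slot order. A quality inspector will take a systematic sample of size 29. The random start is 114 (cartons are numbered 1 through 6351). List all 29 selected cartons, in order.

k = N/n = 6351/29 = 219
carton 1: 114
carton 2: 114 + 219 = 333
carton 3: 333 + 219 = 552
carton 4: 552 + 219 = 771
carton 5: 771 + 219 = 990
carton 6: 990 + 219 = 1209
carton 7: 1209 + 219 = 1428
carton 8: 1428 + 219 = 1647
carton 9: 1647 + 219 = 1866
carton 10: 1866 + 219 = 2085
carton 11: 2085 + 219 = 2304
carton 12: 2304 + 219 = 2523
carton 13: 2523 + 219 = 2742
carton 14: 2742 + 219 = 2961
carton 15: 2961 + 219 = 3180
carton 16: 3180 + 219 = 3399
carton 17: 3399 + 219 = 3618
carton 18: 3618 + 219 = 3837
carton 19: 3837 + 219 = 4056
carton 20: 4056 + 219 = 4275
carton 21: 4275 + 219 = 4494
carton 22: 4494 + 219 = 4713
carton 23: 4713 + 219 = 4932
carton 24: 4932 + 219 = 5151
carton 25: 5151 + 219 = 5370
carton 26: 5370 + 219 = 5589
carton 27: 5589 + 219 = 5808
carton 28: 5808 + 219 = 6027
carton 29: 6027 + 219 = 6246

114, 333, 552, 771, 990, 1209, 1428, 1647, 1866, 2085, 2304, 2523, 2742, 2961, 3180, 3399, 3618, 3837, 4056, 4275, 4494, 4713, 4932, 5151, 5370, 5589, 5808, 6027, 6246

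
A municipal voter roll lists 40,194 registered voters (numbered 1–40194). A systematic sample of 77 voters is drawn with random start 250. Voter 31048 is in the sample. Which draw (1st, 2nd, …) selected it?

k = 40194/77 = 522
position = (31048 − 250)/522 + 1 = 30798/522 + 1 = 59 + 1 = 60

60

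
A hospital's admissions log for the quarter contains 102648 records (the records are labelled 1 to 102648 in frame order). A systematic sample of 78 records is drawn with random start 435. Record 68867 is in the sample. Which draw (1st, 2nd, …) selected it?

k = 102648/78 = 1316
position = (68867 − 435)/1316 + 1 = 68432/1316 + 1 = 52 + 1 = 53

53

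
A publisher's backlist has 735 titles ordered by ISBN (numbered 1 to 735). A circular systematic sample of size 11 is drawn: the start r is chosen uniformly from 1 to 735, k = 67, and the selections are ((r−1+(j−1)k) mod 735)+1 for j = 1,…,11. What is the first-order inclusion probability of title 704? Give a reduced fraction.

For each position j, as r ranges over 1…735 the j-th selection hits every title exactly once, so title 704 is selected for exactly 11 of the 735 starts.
Inclusion probability = 11/735.

11/735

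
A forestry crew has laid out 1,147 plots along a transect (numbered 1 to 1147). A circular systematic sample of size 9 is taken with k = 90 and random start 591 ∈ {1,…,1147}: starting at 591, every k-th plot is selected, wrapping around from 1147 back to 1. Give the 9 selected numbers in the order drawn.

Selection 1: 591
Selection 2: 591 + 90 = 681
Selection 3: 681 + 90 = 771
Selection 4: 771 + 90 = 861
Selection 5: 861 + 90 = 951
Selection 6: 951 + 90 = 1041
Selection 7: 1041 + 90 = 1131
Selection 8: 1131 + 90 = 1221 → 1221 − 1147 = 74
Selection 9: 74 + 90 = 164

591, 681, 771, 861, 951, 1041, 1131, 74, 164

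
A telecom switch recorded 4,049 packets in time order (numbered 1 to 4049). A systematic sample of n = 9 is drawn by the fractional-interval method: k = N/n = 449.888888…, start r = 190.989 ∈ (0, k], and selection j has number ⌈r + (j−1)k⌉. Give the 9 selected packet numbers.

191, 641, 1091, 1541, 1991, 2441, 2891, 3341, 3791

j=1: r + 0k = 190.989 → ⌈·⌉ = 191
j=2: r + 1k = 640.877888… → ⌈·⌉ = 641
j=3: r + 2k = 1090.766777… → ⌈·⌉ = 1091
j=4: r + 3k = 1540.655666… → ⌈·⌉ = 1541
j=5: r + 4k = 1990.544555… → ⌈·⌉ = 1991
j=6: r + 5k = 2440.433444… → ⌈·⌉ = 2441
j=7: r + 6k = 2890.322333… → ⌈·⌉ = 2891
j=8: r + 7k = 3340.211222… → ⌈·⌉ = 3341
j=9: r + 8k = 3790.100111… → ⌈·⌉ = 3791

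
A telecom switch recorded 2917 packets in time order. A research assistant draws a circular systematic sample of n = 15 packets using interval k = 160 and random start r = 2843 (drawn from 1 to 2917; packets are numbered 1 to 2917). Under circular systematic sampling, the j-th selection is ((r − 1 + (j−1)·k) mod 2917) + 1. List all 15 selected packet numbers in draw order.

Selection 1: 2843
Selection 2: 2843 + 160 = 3003 → 3003 − 2917 = 86
Selection 3: 86 + 160 = 246
Selection 4: 246 + 160 = 406
Selection 5: 406 + 160 = 566
Selection 6: 566 + 160 = 726
Selection 7: 726 + 160 = 886
Selection 8: 886 + 160 = 1046
Selection 9: 1046 + 160 = 1206
Selection 10: 1206 + 160 = 1366
Selection 11: 1366 + 160 = 1526
Selection 12: 1526 + 160 = 1686
Selection 13: 1686 + 160 = 1846
Selection 14: 1846 + 160 = 2006
Selection 15: 2006 + 160 = 2166

2843, 86, 246, 406, 566, 726, 886, 1046, 1206, 1366, 1526, 1686, 1846, 2006, 2166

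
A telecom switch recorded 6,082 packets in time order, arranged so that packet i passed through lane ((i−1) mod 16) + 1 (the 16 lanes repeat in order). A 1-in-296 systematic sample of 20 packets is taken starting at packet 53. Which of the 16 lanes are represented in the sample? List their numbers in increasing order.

Consecutive selections differ by k = 296, so their lane numbers differ by 296 mod 16 = 8.
gcd(296, 16) = 8, so the sample visits 16/8 = 2 distinct residues mod 16.
Start 53 is lane 5; the lanes hit are 5, 13.

5, 13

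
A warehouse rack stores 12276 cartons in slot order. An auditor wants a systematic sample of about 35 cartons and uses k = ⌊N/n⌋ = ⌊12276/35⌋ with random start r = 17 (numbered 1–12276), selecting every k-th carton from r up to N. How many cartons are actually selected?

36

k = ⌊12276/35⌋ = 350
Achieved size = ⌊(12276 − 17)/350⌋ + 1 = ⌊12259/350⌋ + 1 = 35 + 1 = 36
(last selection: 17 + 35×350 = 12267 ≤ 12276; next would be 12617 > 12276)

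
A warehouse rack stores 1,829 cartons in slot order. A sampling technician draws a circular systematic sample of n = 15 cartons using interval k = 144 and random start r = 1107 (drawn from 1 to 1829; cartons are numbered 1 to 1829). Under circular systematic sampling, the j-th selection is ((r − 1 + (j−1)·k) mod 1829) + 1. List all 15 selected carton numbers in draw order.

Selection 1: 1107
Selection 2: 1107 + 144 = 1251
Selection 3: 1251 + 144 = 1395
Selection 4: 1395 + 144 = 1539
Selection 5: 1539 + 144 = 1683
Selection 6: 1683 + 144 = 1827
Selection 7: 1827 + 144 = 1971 → 1971 − 1829 = 142
Selection 8: 142 + 144 = 286
Selection 9: 286 + 144 = 430
Selection 10: 430 + 144 = 574
Selection 11: 574 + 144 = 718
Selection 12: 718 + 144 = 862
Selection 13: 862 + 144 = 1006
Selection 14: 1006 + 144 = 1150
Selection 15: 1150 + 144 = 1294

1107, 1251, 1395, 1539, 1683, 1827, 142, 286, 430, 574, 718, 862, 1006, 1150, 1294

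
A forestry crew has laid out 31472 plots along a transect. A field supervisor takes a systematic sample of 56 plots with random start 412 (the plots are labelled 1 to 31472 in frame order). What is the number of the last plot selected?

31322

k = 31472/56 = 562
56th selection = r + (56−1)·k = 412 + 55×562 = 412 + 30910 = 31322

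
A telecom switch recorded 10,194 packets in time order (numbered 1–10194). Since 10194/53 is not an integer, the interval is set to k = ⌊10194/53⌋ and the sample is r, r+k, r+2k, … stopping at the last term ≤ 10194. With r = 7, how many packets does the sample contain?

54

k = ⌊10194/53⌋ = 192
Achieved size = ⌊(10194 − 7)/192⌋ + 1 = ⌊10187/192⌋ + 1 = 53 + 1 = 54
(last selection: 7 + 53×192 = 10183 ≤ 10194; next would be 10375 > 10194)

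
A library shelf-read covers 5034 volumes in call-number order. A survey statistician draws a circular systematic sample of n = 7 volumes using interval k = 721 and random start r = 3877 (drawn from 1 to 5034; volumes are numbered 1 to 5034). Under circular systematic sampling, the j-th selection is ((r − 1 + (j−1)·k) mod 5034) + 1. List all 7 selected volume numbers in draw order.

Selection 1: 3877
Selection 2: 3877 + 721 = 4598
Selection 3: 4598 + 721 = 5319 → 5319 − 5034 = 285
Selection 4: 285 + 721 = 1006
Selection 5: 1006 + 721 = 1727
Selection 6: 1727 + 721 = 2448
Selection 7: 2448 + 721 = 3169

3877, 4598, 285, 1006, 1727, 2448, 3169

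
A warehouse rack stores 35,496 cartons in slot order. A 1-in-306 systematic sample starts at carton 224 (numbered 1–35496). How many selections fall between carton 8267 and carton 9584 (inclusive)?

k = 306
First selection ≥ 8267: 224 + ⌈(8267−224)/306⌉·306 = 224 + 27×306 = 8486
Last selection ≤ 9584: 224 + ⌊(9584−224)/306⌋·306 = 224 + 30×306 = 9404
Count = 30 − 27 + 1 = 4

4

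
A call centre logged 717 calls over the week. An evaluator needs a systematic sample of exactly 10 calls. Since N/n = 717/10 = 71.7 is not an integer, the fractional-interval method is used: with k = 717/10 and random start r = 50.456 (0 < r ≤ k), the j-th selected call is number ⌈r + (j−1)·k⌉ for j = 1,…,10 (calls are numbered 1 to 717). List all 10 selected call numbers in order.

j=1: r + 0k = 50.456 → ⌈·⌉ = 51
j=2: r + 1k = 122.156 → ⌈·⌉ = 123
j=3: r + 2k = 193.856 → ⌈·⌉ = 194
j=4: r + 3k = 265.556 → ⌈·⌉ = 266
j=5: r + 4k = 337.256 → ⌈·⌉ = 338
j=6: r + 5k = 408.956 → ⌈·⌉ = 409
j=7: r + 6k = 480.656 → ⌈·⌉ = 481
j=8: r + 7k = 552.356 → ⌈·⌉ = 553
j=9: r + 8k = 624.056 → ⌈·⌉ = 625
j=10: r + 9k = 695.756 → ⌈·⌉ = 696

51, 123, 194, 266, 338, 409, 481, 553, 625, 696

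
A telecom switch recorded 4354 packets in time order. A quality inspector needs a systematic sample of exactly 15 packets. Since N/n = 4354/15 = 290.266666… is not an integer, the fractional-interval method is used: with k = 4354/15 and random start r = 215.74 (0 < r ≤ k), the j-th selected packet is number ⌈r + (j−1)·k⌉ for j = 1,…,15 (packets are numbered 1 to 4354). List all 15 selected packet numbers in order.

216, 507, 797, 1087, 1377, 1668, 1958, 2248, 2538, 2829, 3119, 3409, 3699, 3990, 4280

j=1: r + 0k = 215.74 → ⌈·⌉ = 216
j=2: r + 1k = 506.006666… → ⌈·⌉ = 507
j=3: r + 2k = 796.273333… → ⌈·⌉ = 797
j=4: r + 3k = 1086.54 → ⌈·⌉ = 1087
j=5: r + 4k = 1376.806666… → ⌈·⌉ = 1377
j=6: r + 5k = 1667.073333… → ⌈·⌉ = 1668
j=7: r + 6k = 1957.34 → ⌈·⌉ = 1958
j=8: r + 7k = 2247.606666… → ⌈·⌉ = 2248
j=9: r + 8k = 2537.873333… → ⌈·⌉ = 2538
j=10: r + 9k = 2828.14 → ⌈·⌉ = 2829
j=11: r + 10k = 3118.406666… → ⌈·⌉ = 3119
j=12: r + 11k = 3408.673333… → ⌈·⌉ = 3409
j=13: r + 12k = 3698.94 → ⌈·⌉ = 3699
j=14: r + 13k = 3989.206666… → ⌈·⌉ = 3990
j=15: r + 14k = 4279.473333… → ⌈·⌉ = 4280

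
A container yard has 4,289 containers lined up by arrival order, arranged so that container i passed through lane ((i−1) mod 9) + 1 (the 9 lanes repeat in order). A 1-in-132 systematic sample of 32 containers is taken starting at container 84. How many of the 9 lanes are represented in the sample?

Consecutive selections differ by k = 132, so their lane numbers differ by 132 mod 9 = 6.
gcd(132, 9) = 3, so the sample visits 9/3 = 3 distinct residues mod 9.
Start 84 is lane 3; the lanes hit are 3, 6, 9.

3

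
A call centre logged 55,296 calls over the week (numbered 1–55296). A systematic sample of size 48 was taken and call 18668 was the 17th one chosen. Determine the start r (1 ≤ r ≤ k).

236

k = 55296/48 = 1152
r = 18668 − (17−1)×1152 = 18668 − 18432 = 236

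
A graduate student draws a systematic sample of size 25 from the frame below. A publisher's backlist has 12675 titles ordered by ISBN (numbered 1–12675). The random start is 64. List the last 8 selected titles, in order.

k = N/n = 12675/25 = 507
18th selection = 64 + 17×507 = 8683
19th: 8683 + 507 = 9190
20th: 9190 + 507 = 9697
21st: 9697 + 507 = 10204
22nd: 10204 + 507 = 10711
23rd: 10711 + 507 = 11218
24th: 11218 + 507 = 11725
25th: 11725 + 507 = 12232

8683, 9190, 9697, 10204, 10711, 11218, 11725, 12232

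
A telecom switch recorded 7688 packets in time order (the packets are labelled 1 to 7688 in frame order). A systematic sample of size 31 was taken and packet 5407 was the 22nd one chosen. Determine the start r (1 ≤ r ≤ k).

k = 7688/31 = 248
r = 5407 − (22−1)×248 = 5407 − 5208 = 199

199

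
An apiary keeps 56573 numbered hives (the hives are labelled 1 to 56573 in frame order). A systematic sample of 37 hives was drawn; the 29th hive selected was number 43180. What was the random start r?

k = 56573/37 = 1529
r = 43180 − (29−1)×1529 = 43180 − 42812 = 368

368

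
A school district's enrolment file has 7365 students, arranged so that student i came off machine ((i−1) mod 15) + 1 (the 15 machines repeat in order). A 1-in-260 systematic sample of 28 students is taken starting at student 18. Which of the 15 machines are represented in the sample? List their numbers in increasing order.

3, 8, 13

Consecutive selections differ by k = 260, so their machine numbers differ by 260 mod 15 = 5.
gcd(260, 15) = 5, so the sample visits 15/5 = 3 distinct residues mod 15.
Start 18 is machine 3; the machines hit are 3, 8, 13.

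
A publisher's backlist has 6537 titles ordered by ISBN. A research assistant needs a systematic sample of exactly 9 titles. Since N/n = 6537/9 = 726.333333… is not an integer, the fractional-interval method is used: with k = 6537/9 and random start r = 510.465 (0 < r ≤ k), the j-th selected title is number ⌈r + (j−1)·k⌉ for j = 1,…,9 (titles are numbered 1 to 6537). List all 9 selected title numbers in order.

511, 1237, 1964, 2690, 3416, 4143, 4869, 5595, 6322

j=1: r + 0k = 510.465 → ⌈·⌉ = 511
j=2: r + 1k = 1236.798333… → ⌈·⌉ = 1237
j=3: r + 2k = 1963.131666… → ⌈·⌉ = 1964
j=4: r + 3k = 2689.465 → ⌈·⌉ = 2690
j=5: r + 4k = 3415.798333… → ⌈·⌉ = 3416
j=6: r + 5k = 4142.131666… → ⌈·⌉ = 4143
j=7: r + 6k = 4868.465 → ⌈·⌉ = 4869
j=8: r + 7k = 5594.798333… → ⌈·⌉ = 5595
j=9: r + 8k = 6321.131666… → ⌈·⌉ = 6322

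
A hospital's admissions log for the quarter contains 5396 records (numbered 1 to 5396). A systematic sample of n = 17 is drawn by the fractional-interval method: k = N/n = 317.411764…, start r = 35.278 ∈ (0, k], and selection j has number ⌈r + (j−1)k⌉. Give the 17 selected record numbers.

36, 353, 671, 988, 1305, 1623, 1940, 2258, 2575, 2892, 3210, 3527, 3845, 4162, 4480, 4797, 5114

j=1: r + 0k = 35.278 → ⌈·⌉ = 36
j=2: r + 1k = 352.689764… → ⌈·⌉ = 353
j=3: r + 2k = 670.101529… → ⌈·⌉ = 671
j=4: r + 3k = 987.513294… → ⌈·⌉ = 988
j=5: r + 4k = 1304.925058… → ⌈·⌉ = 1305
j=6: r + 5k = 1622.336823… → ⌈·⌉ = 1623
j=7: r + 6k = 1939.748588… → ⌈·⌉ = 1940
j=8: r + 7k = 2257.160352… → ⌈·⌉ = 2258
j=9: r + 8k = 2574.572117… → ⌈·⌉ = 2575
j=10: r + 9k = 2891.983882… → ⌈·⌉ = 2892
j=11: r + 10k = 3209.395647… → ⌈·⌉ = 3210
j=12: r + 11k = 3526.807411… → ⌈·⌉ = 3527
j=13: r + 12k = 3844.219176… → ⌈·⌉ = 3845
j=14: r + 13k = 4161.630941… → ⌈·⌉ = 4162
j=15: r + 14k = 4479.042705… → ⌈·⌉ = 4480
j=16: r + 15k = 4796.454470… → ⌈·⌉ = 4797
j=17: r + 16k = 5113.866235… → ⌈·⌉ = 5114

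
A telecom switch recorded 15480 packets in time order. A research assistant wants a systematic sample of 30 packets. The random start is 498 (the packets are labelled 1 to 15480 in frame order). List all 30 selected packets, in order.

k = N/n = 15480/30 = 516
packet 1: 498
packet 2: 498 + 516 = 1014
packet 3: 1014 + 516 = 1530
packet 4: 1530 + 516 = 2046
packet 5: 2046 + 516 = 2562
packet 6: 2562 + 516 = 3078
packet 7: 3078 + 516 = 3594
packet 8: 3594 + 516 = 4110
packet 9: 4110 + 516 = 4626
packet 10: 4626 + 516 = 5142
packet 11: 5142 + 516 = 5658
packet 12: 5658 + 516 = 6174
packet 13: 6174 + 516 = 6690
packet 14: 6690 + 516 = 7206
packet 15: 7206 + 516 = 7722
packet 16: 7722 + 516 = 8238
packet 17: 8238 + 516 = 8754
packet 18: 8754 + 516 = 9270
packet 19: 9270 + 516 = 9786
packet 20: 9786 + 516 = 10302
packet 21: 10302 + 516 = 10818
packet 22: 10818 + 516 = 11334
packet 23: 11334 + 516 = 11850
packet 24: 11850 + 516 = 12366
packet 25: 12366 + 516 = 12882
packet 26: 12882 + 516 = 13398
packet 27: 13398 + 516 = 13914
packet 28: 13914 + 516 = 14430
packet 29: 14430 + 516 = 14946
packet 30: 14946 + 516 = 15462

498, 1014, 1530, 2046, 2562, 3078, 3594, 4110, 4626, 5142, 5658, 6174, 6690, 7206, 7722, 8238, 8754, 9270, 9786, 10302, 10818, 11334, 11850, 12366, 12882, 13398, 13914, 14430, 14946, 15462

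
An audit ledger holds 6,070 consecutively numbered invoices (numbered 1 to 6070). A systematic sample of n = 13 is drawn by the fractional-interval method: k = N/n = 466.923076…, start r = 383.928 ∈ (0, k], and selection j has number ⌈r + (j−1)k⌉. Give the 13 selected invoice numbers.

384, 851, 1318, 1785, 2252, 2719, 3186, 3653, 4120, 4587, 5054, 5521, 5988

j=1: r + 0k = 383.928 → ⌈·⌉ = 384
j=2: r + 1k = 850.851076… → ⌈·⌉ = 851
j=3: r + 2k = 1317.774153… → ⌈·⌉ = 1318
j=4: r + 3k = 1784.697230… → ⌈·⌉ = 1785
j=5: r + 4k = 2251.620307… → ⌈·⌉ = 2252
j=6: r + 5k = 2718.543384… → ⌈·⌉ = 2719
j=7: r + 6k = 3185.466461… → ⌈·⌉ = 3186
j=8: r + 7k = 3652.389538… → ⌈·⌉ = 3653
j=9: r + 8k = 4119.312615… → ⌈·⌉ = 4120
j=10: r + 9k = 4586.235692… → ⌈·⌉ = 4587
j=11: r + 10k = 5053.158769… → ⌈·⌉ = 5054
j=12: r + 11k = 5520.081846… → ⌈·⌉ = 5521
j=13: r + 12k = 5987.004923… → ⌈·⌉ = 5988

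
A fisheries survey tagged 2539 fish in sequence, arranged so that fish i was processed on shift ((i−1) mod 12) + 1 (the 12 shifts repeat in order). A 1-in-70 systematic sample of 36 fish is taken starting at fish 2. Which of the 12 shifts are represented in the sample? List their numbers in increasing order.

2, 4, 6, 8, 10, 12

Consecutive selections differ by k = 70, so their shift numbers differ by 70 mod 12 = 10.
gcd(70, 12) = 2, so the sample visits 12/2 = 6 distinct residues mod 12.
Start 2 is shift 2; the shifts hit are 2, 4, 6, 8, 10, 12.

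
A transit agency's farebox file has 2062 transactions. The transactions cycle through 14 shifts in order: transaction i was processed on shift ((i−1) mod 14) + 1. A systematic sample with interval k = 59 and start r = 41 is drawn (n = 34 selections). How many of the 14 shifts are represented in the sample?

Consecutive selections differ by k = 59, so their shift numbers differ by 59 mod 14 = 3.
gcd(59, 14) = 1, so the sample visits 14/1 = 14 distinct residues mod 14.
Start 41 is shift 13; the shifts hit are 1, 2, 3, 4, 5, 6, 7, 8, 9, 10, 11, 12, 13, 14.

14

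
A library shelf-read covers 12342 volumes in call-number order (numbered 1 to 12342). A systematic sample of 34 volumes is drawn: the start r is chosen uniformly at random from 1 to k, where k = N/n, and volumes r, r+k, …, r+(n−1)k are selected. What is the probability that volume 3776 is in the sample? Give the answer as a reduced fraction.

k = 12342/34 = 363.
Volume 3776 is selected iff r ≡ 3776 (mod 363); exactly one such r in {1,…,363}.
Inclusion probability = 1/363.

1/363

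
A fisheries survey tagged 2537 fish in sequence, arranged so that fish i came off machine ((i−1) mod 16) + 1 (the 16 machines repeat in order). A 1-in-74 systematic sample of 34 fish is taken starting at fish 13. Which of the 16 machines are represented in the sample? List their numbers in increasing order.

1, 3, 5, 7, 9, 11, 13, 15

Consecutive selections differ by k = 74, so their machine numbers differ by 74 mod 16 = 10.
gcd(74, 16) = 2, so the sample visits 16/2 = 8 distinct residues mod 16.
Start 13 is machine 13; the machines hit are 1, 3, 5, 7, 9, 11, 13, 15.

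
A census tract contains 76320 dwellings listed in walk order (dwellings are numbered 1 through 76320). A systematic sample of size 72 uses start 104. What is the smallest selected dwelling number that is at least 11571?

11764

k = 76320/72 = 1060
Steps past start: ⌈(11571 − 104)/1060⌉ = ⌈11467/1060⌉ = 11
Selected dwelling: 104 + 11×1060 = 11764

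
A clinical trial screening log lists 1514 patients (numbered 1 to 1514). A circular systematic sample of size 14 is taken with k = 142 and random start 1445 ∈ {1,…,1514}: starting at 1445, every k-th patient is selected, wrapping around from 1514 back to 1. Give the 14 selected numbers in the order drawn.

Selection 1: 1445
Selection 2: 1445 + 142 = 1587 → 1587 − 1514 = 73
Selection 3: 73 + 142 = 215
Selection 4: 215 + 142 = 357
Selection 5: 357 + 142 = 499
Selection 6: 499 + 142 = 641
Selection 7: 641 + 142 = 783
Selection 8: 783 + 142 = 925
Selection 9: 925 + 142 = 1067
Selection 10: 1067 + 142 = 1209
Selection 11: 1209 + 142 = 1351
Selection 12: 1351 + 142 = 1493
Selection 13: 1493 + 142 = 1635 → 1635 − 1514 = 121
Selection 14: 121 + 142 = 263

1445, 73, 215, 357, 499, 641, 783, 925, 1067, 1209, 1351, 1493, 121, 263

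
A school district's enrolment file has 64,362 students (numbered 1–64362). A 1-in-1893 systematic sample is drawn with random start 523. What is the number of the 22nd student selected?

40276

k = 1893
22nd selection = r + (22−1)·k = 523 + 21×1893 = 523 + 39753 = 40276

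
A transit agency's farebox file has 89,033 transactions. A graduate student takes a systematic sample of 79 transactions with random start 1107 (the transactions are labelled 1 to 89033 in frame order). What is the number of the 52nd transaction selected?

k = 89033/79 = 1127
52nd selection = r + (52−1)·k = 1107 + 51×1127 = 1107 + 57477 = 58584

58584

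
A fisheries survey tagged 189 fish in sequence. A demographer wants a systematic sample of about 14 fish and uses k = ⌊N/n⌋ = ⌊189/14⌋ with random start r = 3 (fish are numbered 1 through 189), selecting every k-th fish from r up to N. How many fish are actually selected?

15

k = ⌊189/14⌋ = 13
Achieved size = ⌊(189 − 3)/13⌋ + 1 = ⌊186/13⌋ + 1 = 14 + 1 = 15
(last selection: 3 + 14×13 = 185 ≤ 189; next would be 198 > 189)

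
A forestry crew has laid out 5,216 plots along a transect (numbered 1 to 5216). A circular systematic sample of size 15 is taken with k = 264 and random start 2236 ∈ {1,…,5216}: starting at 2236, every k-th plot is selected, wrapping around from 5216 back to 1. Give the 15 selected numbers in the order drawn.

2236, 2500, 2764, 3028, 3292, 3556, 3820, 4084, 4348, 4612, 4876, 5140, 188, 452, 716

Selection 1: 2236
Selection 2: 2236 + 264 = 2500
Selection 3: 2500 + 264 = 2764
Selection 4: 2764 + 264 = 3028
Selection 5: 3028 + 264 = 3292
Selection 6: 3292 + 264 = 3556
Selection 7: 3556 + 264 = 3820
Selection 8: 3820 + 264 = 4084
Selection 9: 4084 + 264 = 4348
Selection 10: 4348 + 264 = 4612
Selection 11: 4612 + 264 = 4876
Selection 12: 4876 + 264 = 5140
Selection 13: 5140 + 264 = 5404 → 5404 − 5216 = 188
Selection 14: 188 + 264 = 452
Selection 15: 452 + 264 = 716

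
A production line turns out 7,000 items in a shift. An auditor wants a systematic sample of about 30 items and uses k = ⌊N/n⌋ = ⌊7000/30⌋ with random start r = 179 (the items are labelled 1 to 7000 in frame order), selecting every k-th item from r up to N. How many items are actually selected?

30

k = ⌊7000/30⌋ = 233
Achieved size = ⌊(7000 − 179)/233⌋ + 1 = ⌊6821/233⌋ + 1 = 29 + 1 = 30
(last selection: 179 + 29×233 = 6936 ≤ 7000; next would be 7169 > 7000)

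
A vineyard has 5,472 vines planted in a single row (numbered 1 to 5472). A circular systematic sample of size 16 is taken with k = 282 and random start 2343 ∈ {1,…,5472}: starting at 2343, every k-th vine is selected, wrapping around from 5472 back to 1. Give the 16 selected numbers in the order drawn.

2343, 2625, 2907, 3189, 3471, 3753, 4035, 4317, 4599, 4881, 5163, 5445, 255, 537, 819, 1101

Selection 1: 2343
Selection 2: 2343 + 282 = 2625
Selection 3: 2625 + 282 = 2907
Selection 4: 2907 + 282 = 3189
Selection 5: 3189 + 282 = 3471
Selection 6: 3471 + 282 = 3753
Selection 7: 3753 + 282 = 4035
Selection 8: 4035 + 282 = 4317
Selection 9: 4317 + 282 = 4599
Selection 10: 4599 + 282 = 4881
Selection 11: 4881 + 282 = 5163
Selection 12: 5163 + 282 = 5445
Selection 13: 5445 + 282 = 5727 → 5727 − 5472 = 255
Selection 14: 255 + 282 = 537
Selection 15: 537 + 282 = 819
Selection 16: 819 + 282 = 1101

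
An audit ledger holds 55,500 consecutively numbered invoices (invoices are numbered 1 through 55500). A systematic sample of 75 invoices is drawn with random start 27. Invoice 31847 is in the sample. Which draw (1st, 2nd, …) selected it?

k = 55500/75 = 740
position = (31847 − 27)/740 + 1 = 31820/740 + 1 = 43 + 1 = 44

44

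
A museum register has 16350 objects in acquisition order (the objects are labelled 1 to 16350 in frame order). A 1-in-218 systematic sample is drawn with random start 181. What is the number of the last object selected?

16313

k = 218
75th selection = r + (75−1)·k = 181 + 74×218 = 181 + 16132 = 16313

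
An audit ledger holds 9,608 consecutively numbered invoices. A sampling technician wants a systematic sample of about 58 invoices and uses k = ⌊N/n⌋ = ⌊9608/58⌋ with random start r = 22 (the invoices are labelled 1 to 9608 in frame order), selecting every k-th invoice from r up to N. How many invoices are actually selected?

k = ⌊9608/58⌋ = 165
Achieved size = ⌊(9608 − 22)/165⌋ + 1 = ⌊9586/165⌋ + 1 = 58 + 1 = 59
(last selection: 22 + 58×165 = 9592 ≤ 9608; next would be 9757 > 9608)

59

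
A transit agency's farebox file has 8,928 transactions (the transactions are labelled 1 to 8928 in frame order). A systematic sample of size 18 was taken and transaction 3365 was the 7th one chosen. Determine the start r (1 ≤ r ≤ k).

k = 8928/18 = 496
r = 3365 − (7−1)×496 = 3365 − 2976 = 389

389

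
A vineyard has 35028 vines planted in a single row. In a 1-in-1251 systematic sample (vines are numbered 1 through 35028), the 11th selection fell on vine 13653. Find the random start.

k = 1251
r = 13653 − (11−1)×1251 = 13653 − 12510 = 1143

1143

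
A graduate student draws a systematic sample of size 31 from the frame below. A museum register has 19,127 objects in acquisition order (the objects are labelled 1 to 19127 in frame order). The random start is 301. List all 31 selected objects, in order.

k = N/n = 19127/31 = 617
object 1: 301
object 2: 301 + 617 = 918
object 3: 918 + 617 = 1535
object 4: 1535 + 617 = 2152
object 5: 2152 + 617 = 2769
object 6: 2769 + 617 = 3386
object 7: 3386 + 617 = 4003
object 8: 4003 + 617 = 4620
object 9: 4620 + 617 = 5237
object 10: 5237 + 617 = 5854
object 11: 5854 + 617 = 6471
object 12: 6471 + 617 = 7088
object 13: 7088 + 617 = 7705
object 14: 7705 + 617 = 8322
object 15: 8322 + 617 = 8939
object 16: 8939 + 617 = 9556
object 17: 9556 + 617 = 10173
object 18: 10173 + 617 = 10790
object 19: 10790 + 617 = 11407
object 20: 11407 + 617 = 12024
object 21: 12024 + 617 = 12641
object 22: 12641 + 617 = 13258
object 23: 13258 + 617 = 13875
object 24: 13875 + 617 = 14492
object 25: 14492 + 617 = 15109
object 26: 15109 + 617 = 15726
object 27: 15726 + 617 = 16343
object 28: 16343 + 617 = 16960
object 29: 16960 + 617 = 17577
object 30: 17577 + 617 = 18194
object 31: 18194 + 617 = 18811

301, 918, 1535, 2152, 2769, 3386, 4003, 4620, 5237, 5854, 6471, 7088, 7705, 8322, 8939, 9556, 10173, 10790, 11407, 12024, 12641, 13258, 13875, 14492, 15109, 15726, 16343, 16960, 17577, 18194, 18811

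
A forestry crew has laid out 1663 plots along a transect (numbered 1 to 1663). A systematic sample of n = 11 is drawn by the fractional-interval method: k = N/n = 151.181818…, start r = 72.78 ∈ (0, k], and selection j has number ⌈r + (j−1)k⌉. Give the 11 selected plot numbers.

73, 224, 376, 527, 678, 829, 980, 1132, 1283, 1434, 1585

j=1: r + 0k = 72.78 → ⌈·⌉ = 73
j=2: r + 1k = 223.961818… → ⌈·⌉ = 224
j=3: r + 2k = 375.143636… → ⌈·⌉ = 376
j=4: r + 3k = 526.325454… → ⌈·⌉ = 527
j=5: r + 4k = 677.507272… → ⌈·⌉ = 678
j=6: r + 5k = 828.689090… → ⌈·⌉ = 829
j=7: r + 6k = 979.870909… → ⌈·⌉ = 980
j=8: r + 7k = 1131.052727… → ⌈·⌉ = 1132
j=9: r + 8k = 1282.234545… → ⌈·⌉ = 1283
j=10: r + 9k = 1433.416363… → ⌈·⌉ = 1434
j=11: r + 10k = 1584.598181… → ⌈·⌉ = 1585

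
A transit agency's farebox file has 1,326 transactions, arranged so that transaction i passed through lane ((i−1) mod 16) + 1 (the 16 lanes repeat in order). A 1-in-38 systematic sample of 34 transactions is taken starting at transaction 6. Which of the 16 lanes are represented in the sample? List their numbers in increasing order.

Consecutive selections differ by k = 38, so their lane numbers differ by 38 mod 16 = 6.
gcd(38, 16) = 2, so the sample visits 16/2 = 8 distinct residues mod 16.
Start 6 is lane 6; the lanes hit are 2, 4, 6, 8, 10, 12, 14, 16.

2, 4, 6, 8, 10, 12, 14, 16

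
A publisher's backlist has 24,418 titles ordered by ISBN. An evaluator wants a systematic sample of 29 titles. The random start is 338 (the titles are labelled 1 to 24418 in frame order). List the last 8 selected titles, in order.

k = N/n = 24418/29 = 842
22nd selection = 338 + 21×842 = 18020
23rd: 18020 + 842 = 18862
24th: 18862 + 842 = 19704
25th: 19704 + 842 = 20546
26th: 20546 + 842 = 21388
27th: 21388 + 842 = 22230
28th: 22230 + 842 = 23072
29th: 23072 + 842 = 23914

18020, 18862, 19704, 20546, 21388, 22230, 23072, 23914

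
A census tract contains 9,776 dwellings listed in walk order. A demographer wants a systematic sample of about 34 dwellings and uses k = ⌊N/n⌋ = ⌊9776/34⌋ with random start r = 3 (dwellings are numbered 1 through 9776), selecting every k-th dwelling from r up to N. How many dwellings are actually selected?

k = ⌊9776/34⌋ = 287
Achieved size = ⌊(9776 − 3)/287⌋ + 1 = ⌊9773/287⌋ + 1 = 34 + 1 = 35
(last selection: 3 + 34×287 = 9761 ≤ 9776; next would be 10048 > 9776)

35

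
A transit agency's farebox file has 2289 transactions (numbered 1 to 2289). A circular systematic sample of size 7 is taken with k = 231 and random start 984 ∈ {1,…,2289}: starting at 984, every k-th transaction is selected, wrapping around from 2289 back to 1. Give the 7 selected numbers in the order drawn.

984, 1215, 1446, 1677, 1908, 2139, 81

Selection 1: 984
Selection 2: 984 + 231 = 1215
Selection 3: 1215 + 231 = 1446
Selection 4: 1446 + 231 = 1677
Selection 5: 1677 + 231 = 1908
Selection 6: 1908 + 231 = 2139
Selection 7: 2139 + 231 = 2370 → 2370 − 2289 = 81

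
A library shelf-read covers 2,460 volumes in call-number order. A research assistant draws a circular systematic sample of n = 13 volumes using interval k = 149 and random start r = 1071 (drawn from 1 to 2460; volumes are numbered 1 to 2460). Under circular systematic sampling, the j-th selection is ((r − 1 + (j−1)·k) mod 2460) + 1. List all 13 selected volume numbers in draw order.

1071, 1220, 1369, 1518, 1667, 1816, 1965, 2114, 2263, 2412, 101, 250, 399

Selection 1: 1071
Selection 2: 1071 + 149 = 1220
Selection 3: 1220 + 149 = 1369
Selection 4: 1369 + 149 = 1518
Selection 5: 1518 + 149 = 1667
Selection 6: 1667 + 149 = 1816
Selection 7: 1816 + 149 = 1965
Selection 8: 1965 + 149 = 2114
Selection 9: 2114 + 149 = 2263
Selection 10: 2263 + 149 = 2412
Selection 11: 2412 + 149 = 2561 → 2561 − 2460 = 101
Selection 12: 101 + 149 = 250
Selection 13: 250 + 149 = 399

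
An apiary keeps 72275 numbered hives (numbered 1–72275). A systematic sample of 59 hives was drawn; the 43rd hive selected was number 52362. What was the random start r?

912

k = 72275/59 = 1225
r = 52362 − (43−1)×1225 = 52362 − 51450 = 912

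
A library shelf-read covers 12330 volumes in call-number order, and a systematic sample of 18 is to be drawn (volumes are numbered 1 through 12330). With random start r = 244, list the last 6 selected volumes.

8464, 9149, 9834, 10519, 11204, 11889

k = N/n = 12330/18 = 685
13th selection = 244 + 12×685 = 8464
14th: 8464 + 685 = 9149
15th: 9149 + 685 = 9834
16th: 9834 + 685 = 10519
17th: 10519 + 685 = 11204
18th: 11204 + 685 = 11889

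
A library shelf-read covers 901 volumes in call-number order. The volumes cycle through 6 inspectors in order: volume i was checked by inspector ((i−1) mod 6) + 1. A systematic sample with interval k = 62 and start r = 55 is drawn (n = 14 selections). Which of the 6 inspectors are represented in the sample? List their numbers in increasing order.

1, 3, 5

Consecutive selections differ by k = 62, so their inspector numbers differ by 62 mod 6 = 2.
gcd(62, 6) = 2, so the sample visits 6/2 = 3 distinct residues mod 6.
Start 55 is inspector 1; the inspectors hit are 1, 3, 5.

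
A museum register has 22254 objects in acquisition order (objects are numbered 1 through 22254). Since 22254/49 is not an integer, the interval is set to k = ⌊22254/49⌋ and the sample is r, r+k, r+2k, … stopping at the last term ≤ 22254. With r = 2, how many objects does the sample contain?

50

k = ⌊22254/49⌋ = 454
Achieved size = ⌊(22254 − 2)/454⌋ + 1 = ⌊22252/454⌋ + 1 = 49 + 1 = 50
(last selection: 2 + 49×454 = 22248 ≤ 22254; next would be 22702 > 22254)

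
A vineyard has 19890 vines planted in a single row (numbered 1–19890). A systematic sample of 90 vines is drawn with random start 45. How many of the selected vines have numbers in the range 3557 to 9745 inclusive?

28

k = 19890/90 = 221
First selection ≥ 3557: 45 + ⌈(3557−45)/221⌉·221 = 45 + 16×221 = 3581
Last selection ≤ 9745: 45 + ⌊(9745−45)/221⌋·221 = 45 + 43×221 = 9548
Count = 43 − 16 + 1 = 28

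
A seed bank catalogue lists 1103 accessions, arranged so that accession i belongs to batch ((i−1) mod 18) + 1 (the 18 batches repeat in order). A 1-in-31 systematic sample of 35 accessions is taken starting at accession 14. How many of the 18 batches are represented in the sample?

18

Consecutive selections differ by k = 31, so their batch numbers differ by 31 mod 18 = 13.
gcd(31, 18) = 1, so the sample visits 18/1 = 18 distinct residues mod 18.
Start 14 is batch 14; the batches hit are 1, 2, 3, 4, 5, 6, 7, 8, 9, 10, 11, 12, 13, 14, 15, 16, 17, 18.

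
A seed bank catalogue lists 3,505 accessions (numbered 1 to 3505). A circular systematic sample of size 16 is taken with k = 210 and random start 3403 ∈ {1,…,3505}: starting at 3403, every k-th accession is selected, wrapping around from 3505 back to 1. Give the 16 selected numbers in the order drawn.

Selection 1: 3403
Selection 2: 3403 + 210 = 3613 → 3613 − 3505 = 108
Selection 3: 108 + 210 = 318
Selection 4: 318 + 210 = 528
Selection 5: 528 + 210 = 738
Selection 6: 738 + 210 = 948
Selection 7: 948 + 210 = 1158
Selection 8: 1158 + 210 = 1368
Selection 9: 1368 + 210 = 1578
Selection 10: 1578 + 210 = 1788
Selection 11: 1788 + 210 = 1998
Selection 12: 1998 + 210 = 2208
Selection 13: 2208 + 210 = 2418
Selection 14: 2418 + 210 = 2628
Selection 15: 2628 + 210 = 2838
Selection 16: 2838 + 210 = 3048

3403, 108, 318, 528, 738, 948, 1158, 1368, 1578, 1788, 1998, 2208, 2418, 2628, 2838, 3048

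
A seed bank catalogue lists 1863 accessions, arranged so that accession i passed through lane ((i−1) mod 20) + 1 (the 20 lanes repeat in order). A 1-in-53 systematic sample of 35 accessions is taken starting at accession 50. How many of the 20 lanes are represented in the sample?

20

Consecutive selections differ by k = 53, so their lane numbers differ by 53 mod 20 = 13.
gcd(53, 20) = 1, so the sample visits 20/1 = 20 distinct residues mod 20.
Start 50 is lane 10; the lanes hit are 1, 2, 3, 4, 5, 6, 7, 8, 9, 10, 11, 12, 13, 14, 15, 16, 17, 18, 19, 20.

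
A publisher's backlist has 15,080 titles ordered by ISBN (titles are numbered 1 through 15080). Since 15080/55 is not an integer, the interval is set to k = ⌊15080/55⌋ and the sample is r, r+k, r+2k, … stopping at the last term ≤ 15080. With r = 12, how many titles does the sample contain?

55

k = ⌊15080/55⌋ = 274
Achieved size = ⌊(15080 − 12)/274⌋ + 1 = ⌊15068/274⌋ + 1 = 54 + 1 = 55
(last selection: 12 + 54×274 = 14808 ≤ 15080; next would be 15082 > 15080)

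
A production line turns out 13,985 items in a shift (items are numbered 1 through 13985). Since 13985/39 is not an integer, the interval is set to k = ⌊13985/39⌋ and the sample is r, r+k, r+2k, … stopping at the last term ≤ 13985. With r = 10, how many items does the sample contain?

k = ⌊13985/39⌋ = 358
Achieved size = ⌊(13985 − 10)/358⌋ + 1 = ⌊13975/358⌋ + 1 = 39 + 1 = 40
(last selection: 10 + 39×358 = 13972 ≤ 13985; next would be 14330 > 13985)

40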